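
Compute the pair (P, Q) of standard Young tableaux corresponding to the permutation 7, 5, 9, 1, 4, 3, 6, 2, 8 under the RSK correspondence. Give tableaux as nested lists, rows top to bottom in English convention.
Insert each entry of the permutation into P by Schensted row insertion, recording in Q the position of each new cell.

After inserting 7: P = [[7]].
After inserting 5: P = [[5], [7]].
After inserting 9: P = [[5, 9], [7]].
After inserting 1: P = [[1, 9], [5], [7]].
After inserting 4: P = [[1, 4], [5, 9], [7]].
After inserting 3: P = [[1, 3], [4, 9], [5], [7]].
After inserting 6: P = [[1, 3, 6], [4, 9], [5], [7]].
After inserting 2: P = [[1, 2, 6], [3, 9], [4], [5], [7]].
After inserting 8: P = [[1, 2, 6, 8], [3, 9], [4], [5], [7]].

So P = [[1, 2, 6, 8], [3, 9], [4], [5], [7]], Q = [[1, 3, 7, 9], [2, 5], [4], [6], [8]].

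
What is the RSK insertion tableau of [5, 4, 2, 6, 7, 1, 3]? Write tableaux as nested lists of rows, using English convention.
Insert 5: appended to row 1. P = [[5]].
Insert 4: 4 bumps 5 from row 1; 5 starts row 2. P = [[4], [5]].
Insert 2: 2 bumps 4 from row 1; 4 bumps 5 from row 2; 5 starts row 3. P = [[2], [4], [5]].
Insert 6: appended to row 1. P = [[2, 6], [4], [5]].
Insert 7: appended to row 1. P = [[2, 6, 7], [4], [5]].
Insert 1: 1 bumps 2 from row 1; 2 bumps 4 from row 2; 4 bumps 5 from row 3; 5 starts row 4. P = [[1, 6, 7], [2], [4], [5]].
Insert 3: 3 bumps 6 from row 1; 6 appends to row 2. P = [[1, 3, 7], [2, 6], [4], [5]].

So P = [[1, 3, 7], [2, 6], [4], [5]].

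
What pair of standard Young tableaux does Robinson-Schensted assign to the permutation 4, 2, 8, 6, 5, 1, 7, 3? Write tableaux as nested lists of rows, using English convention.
P = [[1, 3, 7], [2, 5], [4, 6], [8]], Q = [[1, 3, 7], [2, 4], [5, 8], [6]]

Insert each entry of the permutation into P by Schensted row insertion, recording in Q the position of each new cell.

After inserting 4: P = [[4]].
After inserting 2: P = [[2], [4]].
After inserting 8: P = [[2, 8], [4]].
After inserting 6: P = [[2, 6], [4, 8]].
After inserting 5: P = [[2, 5], [4, 6], [8]].
After inserting 1: P = [[1, 5], [2, 6], [4], [8]].
After inserting 7: P = [[1, 5, 7], [2, 6], [4], [8]].
After inserting 3: P = [[1, 3, 7], [2, 5], [4, 6], [8]].

So P = [[1, 3, 7], [2, 5], [4, 6], [8]], Q = [[1, 3, 7], [2, 4], [5, 8], [6]].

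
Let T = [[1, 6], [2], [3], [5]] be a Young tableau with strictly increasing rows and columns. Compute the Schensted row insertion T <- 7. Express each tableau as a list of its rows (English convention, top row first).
7 is larger than every entry of row 1, so it is appended to row 1. The new tableau is [[1, 6, 7], [2], [3], [5]].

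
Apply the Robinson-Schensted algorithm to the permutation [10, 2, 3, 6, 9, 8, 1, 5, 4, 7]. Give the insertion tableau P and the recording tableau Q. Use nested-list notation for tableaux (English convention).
Insert each entry of the permutation into P by Schensted row insertion, recording in Q the position of each new cell.

Insert 10: appended to row 1. P = [[10]], Q = [[1]].
Insert 2: 2 bumps 10 from row 1; 10 starts row 2. P = [[2], [10]], Q = [[1], [2]].
Insert 3: appended to row 1. P = [[2, 3], [10]], Q = [[1, 3], [2]].
Insert 6: appended to row 1. P = [[2, 3, 6], [10]], Q = [[1, 3, 4], [2]].
Insert 9: appended to row 1. P = [[2, 3, 6, 9], [10]], Q = [[1, 3, 4, 5], [2]].
Insert 8: 8 bumps 9 from row 1; 9 bumps 10 from row 2; 10 starts row 3. P = [[2, 3, 6, 8], [9], [10]], Q = [[1, 3, 4, 5], [2], [6]].
Insert 1: 1 bumps 2 from row 1; 2 bumps 9 from row 2; 9 bumps 10 from row 3; 10 starts row 4. P = [[1, 3, 6, 8], [2], [9], [10]], Q = [[1, 3, 4, 5], [2], [6], [7]].
Insert 5: 5 bumps 6 from row 1; 6 appends to row 2. P = [[1, 3, 5, 8], [2, 6], [9], [10]], Q = [[1, 3, 4, 5], [2, 8], [6], [7]].
Insert 4: 4 bumps 5 from row 1; 5 bumps 6 from row 2; 6 bumps 9 from row 3; 9 bumps 10 from row 4; 10 starts row 5. P = [[1, 3, 4, 8], [2, 5], [6], [9], [10]], Q = [[1, 3, 4, 5], [2, 8], [6], [7], [9]].
Insert 7: 7 bumps 8 from row 1; 8 appends to row 2. P = [[1, 3, 4, 7], [2, 5, 8], [6], [9], [10]], Q = [[1, 3, 4, 5], [2, 8, 10], [6], [7], [9]].

So P = [[1, 3, 4, 7], [2, 5, 8], [6], [9], [10]], Q = [[1, 3, 4, 5], [2, 8, 10], [6], [7], [9]].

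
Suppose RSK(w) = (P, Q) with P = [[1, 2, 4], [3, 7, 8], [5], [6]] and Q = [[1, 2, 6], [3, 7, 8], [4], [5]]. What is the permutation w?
Reverse RSK: for i = n, n-1, ..., 1, locate i in Q, remove the corresponding corner cell from P, and reverse-bump its entry up through P; the value ejected from row 1 is w(i).

So w = 6 7 5 3 1 8 2 4.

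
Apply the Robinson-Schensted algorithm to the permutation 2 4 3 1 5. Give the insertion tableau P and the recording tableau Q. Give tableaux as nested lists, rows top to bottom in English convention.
Insert each entry of the permutation into P by Schensted row insertion, recording in Q the position of each new cell.

Insert 2: appended to row 1. P = [[2]].
Insert 4: appended to row 1. P = [[2, 4]].
Insert 3: 3 bumps 4 from row 1; 4 starts row 2. P = [[2, 3], [4]].
Insert 1: 1 bumps 2 from row 1; 2 bumps 4 from row 2; 4 starts row 3. P = [[1, 3], [2], [4]].
Insert 5: appended to row 1. P = [[1, 3, 5], [2], [4]].

So P = [[1, 3, 5], [2], [4]], Q = [[1, 2, 5], [3], [4]].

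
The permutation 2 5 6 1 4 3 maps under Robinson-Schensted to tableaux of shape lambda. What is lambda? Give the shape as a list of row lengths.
[3, 2, 1]

Row-insert each entry into an empty tableau.

After inserting 2: P = [[2]].
After inserting 5: P = [[2, 5]].
After inserting 6: P = [[2, 5, 6]].
After inserting 1: P = [[1, 5, 6], [2]].
After inserting 4: P = [[1, 4, 6], [2, 5]].
After inserting 3: P = [[1, 3, 6], [2, 4], [5]].

The final insertion tableau P = [[1, 3, 6], [2, 4], [5]] has shape [3, 2, 1].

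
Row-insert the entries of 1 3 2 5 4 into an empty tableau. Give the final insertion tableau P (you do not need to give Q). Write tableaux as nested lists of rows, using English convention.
P = [[1, 2, 4], [3, 5]]

After inserting 1: P = [[1]].
After inserting 3: P = [[1, 3]].
After inserting 2: P = [[1, 2], [3]].
After inserting 5: P = [[1, 2, 5], [3]].
After inserting 4: P = [[1, 2, 4], [3, 5]].

So P = [[1, 2, 4], [3, 5]].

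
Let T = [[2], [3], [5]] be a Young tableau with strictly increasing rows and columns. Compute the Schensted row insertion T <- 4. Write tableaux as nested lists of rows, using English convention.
[[2, 4], [3], [5]]

4 is larger than every entry of row 1, so it is appended to row 1. The new tableau is [[2, 4], [3], [5]].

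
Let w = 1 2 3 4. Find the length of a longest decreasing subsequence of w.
1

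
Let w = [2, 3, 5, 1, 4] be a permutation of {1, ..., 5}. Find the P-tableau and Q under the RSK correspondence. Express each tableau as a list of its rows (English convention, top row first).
Insert each entry of the permutation into P by Schensted row insertion, recording in Q the position of each new cell.

Insert 2: appended to row 1. P = [[2]], Q = [[1]].
Insert 3: appended to row 1. P = [[2, 3]], Q = [[1, 2]].
Insert 5: appended to row 1. P = [[2, 3, 5]], Q = [[1, 2, 3]].
Insert 1: 1 bumps 2 from row 1; 2 starts row 2. P = [[1, 3, 5], [2]], Q = [[1, 2, 3], [4]].
Insert 4: 4 bumps 5 from row 1; 5 appends to row 2. P = [[1, 3, 4], [2, 5]], Q = [[1, 2, 3], [4, 5]].

So P = [[1, 3, 4], [2, 5]], Q = [[1, 2, 3], [4, 5]].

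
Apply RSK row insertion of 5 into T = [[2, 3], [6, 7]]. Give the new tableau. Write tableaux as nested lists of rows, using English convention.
5 is larger than every entry of row 1, so it is appended to row 1. The new tableau is [[2, 3, 5], [6, 7]].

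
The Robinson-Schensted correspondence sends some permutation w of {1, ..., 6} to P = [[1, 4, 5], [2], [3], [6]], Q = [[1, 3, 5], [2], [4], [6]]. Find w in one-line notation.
Reverse the RSK construction: for i from n down to 1, find the cell of Q containing i, remove the entry at that cell from P, and reverse-bump it up through P; the value ejected from row 1 is w(i).

Step i=6: Q has 6 at row 4, column 1; remove 6 from row 4 of P and reverse-bump: 6 enters row 3 and ejects 3; 3 enters row 2 and ejects 2; 2 enters row 1 and ejects 1. So w(6) = 1. P is now [[2, 4, 5], [3], [6]].
Step i=5: Q has 5 at row 1, column 3; remove that cell from P, ejecting 5. So w(5) = 5. P is now [[2, 4], [3], [6]].
Step i=4: Q has 4 at row 3, column 1; remove 6 from row 3 of P and reverse-bump: 6 enters row 2 and ejects 3; 3 enters row 1 and ejects 2. So w(4) = 2. P is now [[3, 4], [6]].
Step i=3: Q has 3 at row 1, column 2; remove that cell from P, ejecting 4. So w(3) = 4. P is now [[3], [6]].
Step i=2: Q has 2 at row 2, column 1; remove 6 from row 2 of P and reverse-bump: 6 enters row 1 and ejects 3. So w(2) = 3. P is now [[6]].
Step i=1: Q has 1 at row 1, column 1; remove that cell from P, ejecting 6. So w(1) = 6. P is now [].

So w = 6 3 4 2 5 1.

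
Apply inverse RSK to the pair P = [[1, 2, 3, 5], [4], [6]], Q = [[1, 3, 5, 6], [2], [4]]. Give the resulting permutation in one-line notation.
6 1 4 2 3 5

Reverse the RSK construction: for i from n down to 1, find the cell of Q containing i, remove the entry at that cell from P, and reverse-bump it up through P; the value ejected from row 1 is w(i).

Step i=6: Q has 6 at row 1, column 4; remove that cell from P, ejecting 5. So w(6) = 5. P is now [[1, 2, 3], [4], [6]].
Step i=5: Q has 5 at row 1, column 3; remove that cell from P, ejecting 3. So w(5) = 3. P is now [[1, 2], [4], [6]].
Step i=4: Q has 4 at row 3, column 1; remove 6 from row 3 of P and reverse-bump: 6 enters row 2 and ejects 4; 4 enters row 1 and ejects 2. So w(4) = 2. P is now [[1, 4], [6]].
Step i=3: Q has 3 at row 1, column 2; remove that cell from P, ejecting 4. So w(3) = 4. P is now [[1], [6]].
Step i=2: Q has 2 at row 2, column 1; remove 6 from row 2 of P and reverse-bump: 6 enters row 1 and ejects 1. So w(2) = 1. P is now [[6]].
Step i=1: Q has 1 at row 1, column 1; remove that cell from P, ejecting 6. So w(1) = 6. P is now [].

So w = 6 1 4 2 3 5.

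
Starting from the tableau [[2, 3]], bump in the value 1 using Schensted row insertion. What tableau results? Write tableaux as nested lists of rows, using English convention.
[[1, 3], [2]]

In row 1, 1 replaces 2 (the leftmost entry greater than 1); 2 is bumped to row 2. 2 starts a new row 2. The new tableau is [[1, 3], [2]].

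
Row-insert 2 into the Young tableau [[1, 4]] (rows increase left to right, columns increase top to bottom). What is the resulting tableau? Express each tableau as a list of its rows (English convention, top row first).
In row 1, 2 replaces 4 (the leftmost entry greater than 2); 4 is bumped to row 2. 4 starts a new row 2. The new tableau is [[1, 2], [4]].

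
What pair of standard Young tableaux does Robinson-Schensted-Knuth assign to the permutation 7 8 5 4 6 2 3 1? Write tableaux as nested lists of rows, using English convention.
P = [[1, 3], [2, 6], [4, 8], [5], [7]], Q = [[1, 2], [3, 5], [4, 7], [6], [8]]

Insert each entry of the permutation into P by Schensted row insertion, recording in Q the position of each new cell.

Insert 7: appended to row 1. P = [[7]].
Insert 8: appended to row 1. P = [[7, 8]].
Insert 5: 5 bumps 7 from row 1; 7 starts row 2. P = [[5, 8], [7]].
Insert 4: 4 bumps 5 from row 1; 5 bumps 7 from row 2; 7 starts row 3. P = [[4, 8], [5], [7]].
Insert 6: 6 bumps 8 from row 1; 8 appends to row 2. P = [[4, 6], [5, 8], [7]].
Insert 2: 2 bumps 4 from row 1; 4 bumps 5 from row 2; 5 bumps 7 from row 3; 7 starts row 4. P = [[2, 6], [4, 8], [5], [7]].
Insert 3: 3 bumps 6 from row 1; 6 bumps 8 from row 2; 8 appends to row 3. P = [[2, 3], [4, 6], [5, 8], [7]].
Insert 1: 1 bumps 2 from row 1; 2 bumps 4 from row 2; 4 bumps 5 from row 3; 5 bumps 7 from row 4; 7 starts row 5. P = [[1, 3], [2, 6], [4, 8], [5], [7]].

So P = [[1, 3], [2, 6], [4, 8], [5], [7]], Q = [[1, 2], [3, 5], [4, 7], [6], [8]].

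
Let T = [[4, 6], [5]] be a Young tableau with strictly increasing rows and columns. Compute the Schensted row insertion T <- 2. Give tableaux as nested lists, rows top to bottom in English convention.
[[2, 6], [4], [5]]

In row 1, 2 replaces 4 (the leftmost entry greater than 2); 4 is bumped to row 2. In row 2, 4 replaces 5 (the leftmost entry greater than 4); 5 is bumped to row 3. 5 starts a new row 3. The new tableau is [[2, 6], [4], [5]].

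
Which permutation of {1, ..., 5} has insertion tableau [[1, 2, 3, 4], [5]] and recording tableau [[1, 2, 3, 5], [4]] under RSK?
1 2 5 3 4

Reverse the RSK construction: for i from n down to 1, find the cell of Q containing i, remove the entry at that cell from P, and reverse-bump it up through P; the value ejected from row 1 is w(i).

Step i=5: Q has 5 at row 1, column 4; remove that cell from P, ejecting 4. So w(5) = 4. P is now [[1, 2, 3], [5]].
Step i=4: Q has 4 at row 2, column 1; remove 5 from row 2 of P and reverse-bump: 5 enters row 1 and ejects 3. So w(4) = 3. P is now [[1, 2, 5]].
Step i=3: Q has 3 at row 1, column 3; remove that cell from P, ejecting 5. So w(3) = 5. P is now [[1, 2]].
Step i=2: Q has 2 at row 1, column 2; remove that cell from P, ejecting 2. So w(2) = 2. P is now [[1]].
Step i=1: Q has 1 at row 1, column 1; remove that cell from P, ejecting 1. So w(1) = 1. P is now [].

So w = 1 2 5 3 4.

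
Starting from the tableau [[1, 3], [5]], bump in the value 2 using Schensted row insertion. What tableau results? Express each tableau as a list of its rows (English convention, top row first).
In row 1, 2 replaces 3 (the leftmost entry greater than 2); 3 is bumped to row 2. In row 2, 3 replaces 5 (the leftmost entry greater than 3); 5 is bumped to row 3. 5 starts a new row 3. The new tableau is [[1, 2], [3], [5]].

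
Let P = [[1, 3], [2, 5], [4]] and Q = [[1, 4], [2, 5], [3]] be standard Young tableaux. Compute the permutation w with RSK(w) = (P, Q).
4 2 1 5 3

Reverse the RSK construction: for i from n down to 1, find the cell of Q containing i, remove the entry at that cell from P, and reverse-bump it up through P; the value ejected from row 1 is w(i).

Step i=5: Q has 5 at row 2, column 2; remove 5 from row 2 of P and reverse-bump: 5 enters row 1 and ejects 3. So w(5) = 3. P is now [[1, 5], [2], [4]].
Step i=4: Q has 4 at row 1, column 2; remove that cell from P, ejecting 5. So w(4) = 5. P is now [[1], [2], [4]].
Step i=3: Q has 3 at row 3, column 1; remove 4 from row 3 of P and reverse-bump: 4 enters row 2 and ejects 2; 2 enters row 1 and ejects 1. So w(3) = 1. P is now [[2], [4]].
Step i=2: Q has 2 at row 2, column 1; remove 4 from row 2 of P and reverse-bump: 4 enters row 1 and ejects 2. So w(2) = 2. P is now [[4]].
Step i=1: Q has 1 at row 1, column 1; remove that cell from P, ejecting 4. So w(1) = 4. P is now [].

So w = 4 2 1 5 3.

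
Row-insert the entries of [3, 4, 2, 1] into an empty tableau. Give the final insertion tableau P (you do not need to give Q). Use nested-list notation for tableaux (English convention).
Insert 3: appended to row 1. P = [[3]].
Insert 4: appended to row 1. P = [[3, 4]].
Insert 2: 2 bumps 3 from row 1; 3 starts row 2. P = [[2, 4], [3]].
Insert 1: 1 bumps 2 from row 1; 2 bumps 3 from row 2; 3 starts row 3. P = [[1, 4], [2], [3]].

So P = [[1, 4], [2], [3]].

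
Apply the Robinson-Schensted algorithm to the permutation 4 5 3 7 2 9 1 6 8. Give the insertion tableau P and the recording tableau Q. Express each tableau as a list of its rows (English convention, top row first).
P = [[1, 5, 6, 8], [2, 7, 9], [3], [4]], Q = [[1, 2, 4, 6], [3, 8, 9], [5], [7]]

Insert each entry of the permutation into P by Schensted row insertion, recording in Q the position of each new cell.

After inserting 4: P = [[4]].
After inserting 5: P = [[4, 5]].
After inserting 3: P = [[3, 5], [4]].
After inserting 7: P = [[3, 5, 7], [4]].
After inserting 2: P = [[2, 5, 7], [3], [4]].
After inserting 9: P = [[2, 5, 7, 9], [3], [4]].
After inserting 1: P = [[1, 5, 7, 9], [2], [3], [4]].
After inserting 6: P = [[1, 5, 6, 9], [2, 7], [3], [4]].
After inserting 8: P = [[1, 5, 6, 8], [2, 7, 9], [3], [4]].

So P = [[1, 5, 6, 8], [2, 7, 9], [3], [4]], Q = [[1, 2, 4, 6], [3, 8, 9], [5], [7]].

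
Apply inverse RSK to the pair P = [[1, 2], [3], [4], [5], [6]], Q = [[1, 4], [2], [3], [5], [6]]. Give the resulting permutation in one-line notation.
Reverse the RSK construction: for i from n down to 1, find the cell of Q containing i, remove the entry at that cell from P, and reverse-bump it up through P; the value ejected from row 1 is w(i).

Step i=6: Q has 6 at row 5, column 1; remove 6 from row 5 of P and reverse-bump: 6 enters row 4 and ejects 5; 5 enters row 3 and ejects 4; 4 enters row 2 and ejects 3; 3 enters row 1 and ejects 2. So w(6) = 2. P is now [[1, 3], [4], [5], [6]].
Step i=5: Q has 5 at row 4, column 1; remove 6 from row 4 of P and reverse-bump: 6 enters row 3 and ejects 5; 5 enters row 2 and ejects 4; 4 enters row 1 and ejects 3. So w(5) = 3. P is now [[1, 4], [5], [6]].
Step i=4: Q has 4 at row 1, column 2; remove that cell from P, ejecting 4. So w(4) = 4. P is now [[1], [5], [6]].
Step i=3: Q has 3 at row 3, column 1; remove 6 from row 3 of P and reverse-bump: 6 enters row 2 and ejects 5; 5 enters row 1 and ejects 1. So w(3) = 1. P is now [[5], [6]].
Step i=2: Q has 2 at row 2, column 1; remove 6 from row 2 of P and reverse-bump: 6 enters row 1 and ejects 5. So w(2) = 5. P is now [[6]].
Step i=1: Q has 1 at row 1, column 1; remove that cell from P, ejecting 6. So w(1) = 6. P is now [].

So w = 6 5 1 4 3 2.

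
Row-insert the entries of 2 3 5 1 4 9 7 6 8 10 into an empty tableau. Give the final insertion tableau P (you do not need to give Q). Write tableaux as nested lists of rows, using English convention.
P = [[1, 3, 4, 6, 8, 10], [2, 5, 7], [9]]

Insert 2: appended to row 1. P = [[2]].
Insert 3: appended to row 1. P = [[2, 3]].
Insert 5: appended to row 1. P = [[2, 3, 5]].
Insert 1: 1 bumps 2 from row 1; 2 starts row 2. P = [[1, 3, 5], [2]].
Insert 4: 4 bumps 5 from row 1; 5 appends to row 2. P = [[1, 3, 4], [2, 5]].
Insert 9: appended to row 1. P = [[1, 3, 4, 9], [2, 5]].
Insert 7: 7 bumps 9 from row 1; 9 appends to row 2. P = [[1, 3, 4, 7], [2, 5, 9]].
Insert 6: 6 bumps 7 from row 1; 7 bumps 9 from row 2; 9 starts row 3. P = [[1, 3, 4, 6], [2, 5, 7], [9]].
Insert 8: appended to row 1. P = [[1, 3, 4, 6, 8], [2, 5, 7], [9]].
Insert 10: appended to row 1. P = [[1, 3, 4, 6, 8, 10], [2, 5, 7], [9]].

So P = [[1, 3, 4, 6, 8, 10], [2, 5, 7], [9]].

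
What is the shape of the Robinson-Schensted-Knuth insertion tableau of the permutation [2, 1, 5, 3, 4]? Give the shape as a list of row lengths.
[3, 2]

Row-insert each entry into an empty tableau.

After inserting 2: P = [[2]].
After inserting 1: P = [[1], [2]].
After inserting 5: P = [[1, 5], [2]].
After inserting 3: P = [[1, 3], [2, 5]].
After inserting 4: P = [[1, 3, 4], [2, 5]].

The final insertion tableau P = [[1, 3, 4], [2, 5]] has shape [3, 2].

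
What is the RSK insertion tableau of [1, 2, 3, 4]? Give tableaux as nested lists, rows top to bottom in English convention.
Insert 1: appended to row 1. P = [[1]].
Insert 2: appended to row 1. P = [[1, 2]].
Insert 3: appended to row 1. P = [[1, 2, 3]].
Insert 4: appended to row 1. P = [[1, 2, 3, 4]].

So P = [[1, 2, 3, 4]].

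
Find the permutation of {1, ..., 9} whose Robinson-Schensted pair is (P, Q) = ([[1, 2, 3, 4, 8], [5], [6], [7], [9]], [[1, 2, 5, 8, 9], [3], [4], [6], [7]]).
Reverse the RSK construction: for i from n down to 1, find the cell of Q containing i, remove the entry at that cell from P, and reverse-bump it up through P; the value ejected from row 1 is w(i).

Step i=9: Q has 9 at row 1, column 5; remove that cell from P, ejecting 8. So w(9) = 8. P is now [[1, 2, 3, 4], [5], [6], [7], [9]].
Step i=8: Q has 8 at row 1, column 4; remove that cell from P, ejecting 4. So w(8) = 4. P is now [[1, 2, 3], [5], [6], [7], [9]].
Step i=7: Q has 7 at row 5, column 1; remove 9 from row 5 of P and reverse-bump: 9 enters row 4 and ejects 7; 7 enters row 3 and ejects 6; 6 enters row 2 and ejects 5; 5 enters row 1 and ejects 3. So w(7) = 3. P is now [[1, 2, 5], [6], [7], [9]].
Step i=6: Q has 6 at row 4, column 1; remove 9 from row 4 of P and reverse-bump: 9 enters row 3 and ejects 7; 7 enters row 2 and ejects 6; 6 enters row 1 and ejects 5. So w(6) = 5. P is now [[1, 2, 6], [7], [9]].
Step i=5: Q has 5 at row 1, column 3; remove that cell from P, ejecting 6. So w(5) = 6. P is now [[1, 2], [7], [9]].
Step i=4: Q has 4 at row 3, column 1; remove 9 from row 3 of P and reverse-bump: 9 enters row 2 and ejects 7; 7 enters row 1 and ejects 2. So w(4) = 2. P is now [[1, 7], [9]].
Step i=3: Q has 3 at row 2, column 1; remove 9 from row 2 of P and reverse-bump: 9 enters row 1 and ejects 7. So w(3) = 7. P is now [[1, 9]].
Step i=2: Q has 2 at row 1, column 2; remove that cell from P, ejecting 9. So w(2) = 9. P is now [[1]].
Step i=1: Q has 1 at row 1, column 1; remove that cell from P, ejecting 1. So w(1) = 1. P is now [].

So w = 1 9 7 2 6 5 3 4 8.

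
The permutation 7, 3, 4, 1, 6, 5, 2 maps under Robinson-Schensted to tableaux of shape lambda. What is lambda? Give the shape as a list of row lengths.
Row-insert each entry into an empty tableau.

After inserting 7: P = [[7]].
After inserting 3: P = [[3], [7]].
After inserting 4: P = [[3, 4], [7]].
After inserting 1: P = [[1, 4], [3], [7]].
After inserting 6: P = [[1, 4, 6], [3], [7]].
After inserting 5: P = [[1, 4, 5], [3, 6], [7]].
After inserting 2: P = [[1, 2, 5], [3, 4], [6], [7]].

The final insertion tableau P = [[1, 2, 5], [3, 4], [6], [7]] has shape [3, 2, 1, 1].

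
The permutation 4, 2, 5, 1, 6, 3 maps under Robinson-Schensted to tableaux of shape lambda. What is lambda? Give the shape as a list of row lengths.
[3, 2, 1]

Row-insert each entry into an empty tableau.

After inserting 4: P = [[4]].
After inserting 2: P = [[2], [4]].
After inserting 5: P = [[2, 5], [4]].
After inserting 1: P = [[1, 5], [2], [4]].
After inserting 6: P = [[1, 5, 6], [2], [4]].
After inserting 3: P = [[1, 3, 6], [2, 5], [4]].

The final insertion tableau P = [[1, 3, 6], [2, 5], [4]] has shape [3, 2, 1].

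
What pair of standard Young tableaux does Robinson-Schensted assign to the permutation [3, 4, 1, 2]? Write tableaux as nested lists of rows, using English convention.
Insert each entry of the permutation into P by Schensted row insertion, recording in Q the position of each new cell.

Insert 3: appended to row 1. P = [[3]].
Insert 4: appended to row 1. P = [[3, 4]].
Insert 1: 1 bumps 3 from row 1; 3 starts row 2. P = [[1, 4], [3]].
Insert 2: 2 bumps 4 from row 1; 4 appends to row 2. P = [[1, 2], [3, 4]].

So P = [[1, 2], [3, 4]], Q = [[1, 2], [3, 4]].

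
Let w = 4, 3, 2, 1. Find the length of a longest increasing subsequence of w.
1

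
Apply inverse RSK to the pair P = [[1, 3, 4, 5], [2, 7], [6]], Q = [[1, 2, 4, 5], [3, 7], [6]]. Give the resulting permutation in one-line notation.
2 6 3 4 7 1 5

Reverse the RSK construction: for i from n down to 1, find the cell of Q containing i, remove the entry at that cell from P, and reverse-bump it up through P; the value ejected from row 1 is w(i).

Step i=7: Q has 7 at row 2, column 2; remove 7 from row 2 of P and reverse-bump: 7 enters row 1 and ejects 5. So w(7) = 5. P is now [[1, 3, 4, 7], [2], [6]].
Step i=6: Q has 6 at row 3, column 1; remove 6 from row 3 of P and reverse-bump: 6 enters row 2 and ejects 2; 2 enters row 1 and ejects 1. So w(6) = 1. P is now [[2, 3, 4, 7], [6]].
Step i=5: Q has 5 at row 1, column 4; remove that cell from P, ejecting 7. So w(5) = 7. P is now [[2, 3, 4], [6]].
Step i=4: Q has 4 at row 1, column 3; remove that cell from P, ejecting 4. So w(4) = 4. P is now [[2, 3], [6]].
Step i=3: Q has 3 at row 2, column 1; remove 6 from row 2 of P and reverse-bump: 6 enters row 1 and ejects 3. So w(3) = 3. P is now [[2, 6]].
Step i=2: Q has 2 at row 1, column 2; remove that cell from P, ejecting 6. So w(2) = 6. P is now [[2]].
Step i=1: Q has 1 at row 1, column 1; remove that cell from P, ejecting 2. So w(1) = 2. P is now [].

So w = 2 6 3 4 7 1 5.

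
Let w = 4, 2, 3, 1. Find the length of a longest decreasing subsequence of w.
3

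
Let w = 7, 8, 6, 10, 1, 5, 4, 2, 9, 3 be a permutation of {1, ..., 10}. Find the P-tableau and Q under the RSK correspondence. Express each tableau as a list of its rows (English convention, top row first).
P = [[1, 2, 3], [4, 8, 9], [5, 10], [6], [7]], Q = [[1, 2, 4], [3, 6, 9], [5, 10], [7], [8]]

Insert each entry of the permutation into P by Schensted row insertion, recording in Q the position of each new cell.

Insert 7: appended to row 1. P = [[7]], Q = [[1]].
Insert 8: appended to row 1. P = [[7, 8]], Q = [[1, 2]].
Insert 6: 6 bumps 7 from row 1; 7 starts row 2. P = [[6, 8], [7]], Q = [[1, 2], [3]].
Insert 10: appended to row 1. P = [[6, 8, 10], [7]], Q = [[1, 2, 4], [3]].
Insert 1: 1 bumps 6 from row 1; 6 bumps 7 from row 2; 7 starts row 3. P = [[1, 8, 10], [6], [7]], Q = [[1, 2, 4], [3], [5]].
Insert 5: 5 bumps 8 from row 1; 8 appends to row 2. P = [[1, 5, 10], [6, 8], [7]], Q = [[1, 2, 4], [3, 6], [5]].
Insert 4: 4 bumps 5 from row 1; 5 bumps 6 from row 2; 6 bumps 7 from row 3; 7 starts row 4. P = [[1, 4, 10], [5, 8], [6], [7]], Q = [[1, 2, 4], [3, 6], [5], [7]].
Insert 2: 2 bumps 4 from row 1; 4 bumps 5 from row 2; 5 bumps 6 from row 3; 6 bumps 7 from row 4; 7 starts row 5. P = [[1, 2, 10], [4, 8], [5], [6], [7]], Q = [[1, 2, 4], [3, 6], [5], [7], [8]].
Insert 9: 9 bumps 10 from row 1; 10 appends to row 2. P = [[1, 2, 9], [4, 8, 10], [5], [6], [7]], Q = [[1, 2, 4], [3, 6, 9], [5], [7], [8]].
Insert 3: 3 bumps 9 from row 1; 9 bumps 10 from row 2; 10 appends to row 3. P = [[1, 2, 3], [4, 8, 9], [5, 10], [6], [7]], Q = [[1, 2, 4], [3, 6, 9], [5, 10], [7], [8]].

So P = [[1, 2, 3], [4, 8, 9], [5, 10], [6], [7]], Q = [[1, 2, 4], [3, 6, 9], [5, 10], [7], [8]].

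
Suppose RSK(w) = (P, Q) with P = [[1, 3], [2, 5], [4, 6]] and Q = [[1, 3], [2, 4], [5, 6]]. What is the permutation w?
Reverse the RSK construction: for i from n down to 1, find the cell of Q containing i, remove the entry at that cell from P, and reverse-bump it up through P; the value ejected from row 1 is w(i).

Step i=6: Q has 6 at row 3, column 2; remove 6 from row 3 of P and reverse-bump: 6 enters row 2 and ejects 5; 5 enters row 1 and ejects 3. So w(6) = 3. P is now [[1, 5], [2, 6], [4]].
Step i=5: Q has 5 at row 3, column 1; remove 4 from row 3 of P and reverse-bump: 4 enters row 2 and ejects 2; 2 enters row 1 and ejects 1. So w(5) = 1. P is now [[2, 5], [4, 6]].
Step i=4: Q has 4 at row 2, column 2; remove 6 from row 2 of P and reverse-bump: 6 enters row 1 and ejects 5. So w(4) = 5. P is now [[2, 6], [4]].
Step i=3: Q has 3 at row 1, column 2; remove that cell from P, ejecting 6. So w(3) = 6. P is now [[2], [4]].
Step i=2: Q has 2 at row 2, column 1; remove 4 from row 2 of P and reverse-bump: 4 enters row 1 and ejects 2. So w(2) = 2. P is now [[4]].
Step i=1: Q has 1 at row 1, column 1; remove that cell from P, ejecting 4. So w(1) = 4. P is now [].

So w = 4 2 6 5 1 3.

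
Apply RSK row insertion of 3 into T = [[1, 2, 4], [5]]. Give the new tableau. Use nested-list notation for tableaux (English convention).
In row 1, 3 replaces 4 (the leftmost entry greater than 3); 4 is bumped to row 2. In row 2, 4 replaces 5 (the leftmost entry greater than 4); 5 is bumped to row 3. 5 starts a new row 3. The new tableau is [[1, 2, 3], [4], [5]].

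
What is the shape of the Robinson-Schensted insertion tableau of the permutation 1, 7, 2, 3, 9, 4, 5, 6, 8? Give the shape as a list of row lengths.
[7, 2]

Row-insert each entry into an empty tableau.

After inserting 1: P = [[1]].
After inserting 7: P = [[1, 7]].
After inserting 2: P = [[1, 2], [7]].
After inserting 3: P = [[1, 2, 3], [7]].
After inserting 9: P = [[1, 2, 3, 9], [7]].
After inserting 4: P = [[1, 2, 3, 4], [7, 9]].
After inserting 5: P = [[1, 2, 3, 4, 5], [7, 9]].
After inserting 6: P = [[1, 2, 3, 4, 5, 6], [7, 9]].
After inserting 8: P = [[1, 2, 3, 4, 5, 6, 8], [7, 9]].

The final insertion tableau P = [[1, 2, 3, 4, 5, 6, 8], [7, 9]] has shape [7, 2].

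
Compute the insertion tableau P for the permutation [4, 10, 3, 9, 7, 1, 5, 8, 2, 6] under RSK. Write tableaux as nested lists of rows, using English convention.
P = [[1, 2, 6], [3, 5, 8], [4, 7], [9], [10]]

Insert 4: appended to row 1. P = [[4]].
Insert 10: appended to row 1. P = [[4, 10]].
Insert 3: 3 bumps 4 from row 1; 4 starts row 2. P = [[3, 10], [4]].
Insert 9: 9 bumps 10 from row 1; 10 appends to row 2. P = [[3, 9], [4, 10]].
Insert 7: 7 bumps 9 from row 1; 9 bumps 10 from row 2; 10 starts row 3. P = [[3, 7], [4, 9], [10]].
Insert 1: 1 bumps 3 from row 1; 3 bumps 4 from row 2; 4 bumps 10 from row 3; 10 starts row 4. P = [[1, 7], [3, 9], [4], [10]].
Insert 5: 5 bumps 7 from row 1; 7 bumps 9 from row 2; 9 appends to row 3. P = [[1, 5], [3, 7], [4, 9], [10]].
Insert 8: appended to row 1. P = [[1, 5, 8], [3, 7], [4, 9], [10]].
Insert 2: 2 bumps 5 from row 1; 5 bumps 7 from row 2; 7 bumps 9 from row 3; 9 bumps 10 from row 4; 10 starts row 5. P = [[1, 2, 8], [3, 5], [4, 7], [9], [10]].
Insert 6: 6 bumps 8 from row 1; 8 appends to row 2. P = [[1, 2, 6], [3, 5, 8], [4, 7], [9], [10]].

So P = [[1, 2, 6], [3, 5, 8], [4, 7], [9], [10]].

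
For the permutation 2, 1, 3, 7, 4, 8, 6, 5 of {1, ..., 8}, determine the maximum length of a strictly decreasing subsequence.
3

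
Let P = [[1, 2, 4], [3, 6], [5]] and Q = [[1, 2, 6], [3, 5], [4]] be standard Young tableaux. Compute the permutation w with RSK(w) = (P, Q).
5 6 3 1 2 4

Reverse the RSK construction: for i from n down to 1, find the cell of Q containing i, remove the entry at that cell from P, and reverse-bump it up through P; the value ejected from row 1 is w(i).

Step i=6: Q has 6 at row 1, column 3; remove that cell from P, ejecting 4. So w(6) = 4. P is now [[1, 2], [3, 6], [5]].
Step i=5: Q has 5 at row 2, column 2; remove 6 from row 2 of P and reverse-bump: 6 enters row 1 and ejects 2. So w(5) = 2. P is now [[1, 6], [3], [5]].
Step i=4: Q has 4 at row 3, column 1; remove 5 from row 3 of P and reverse-bump: 5 enters row 2 and ejects 3; 3 enters row 1 and ejects 1. So w(4) = 1. P is now [[3, 6], [5]].
Step i=3: Q has 3 at row 2, column 1; remove 5 from row 2 of P and reverse-bump: 5 enters row 1 and ejects 3. So w(3) = 3. P is now [[5, 6]].
Step i=2: Q has 2 at row 1, column 2; remove that cell from P, ejecting 6. So w(2) = 6. P is now [[5]].
Step i=1: Q has 1 at row 1, column 1; remove that cell from P, ejecting 5. So w(1) = 5. P is now [].

So w = 5 6 3 1 2 4.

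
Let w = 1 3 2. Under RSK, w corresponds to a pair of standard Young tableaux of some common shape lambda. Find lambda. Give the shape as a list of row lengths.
Row-insert each entry into an empty tableau.

After inserting 1: P = [[1]].
After inserting 3: P = [[1, 3]].
After inserting 2: P = [[1, 2], [3]].

The final insertion tableau P = [[1, 2], [3]] has shape [2, 1].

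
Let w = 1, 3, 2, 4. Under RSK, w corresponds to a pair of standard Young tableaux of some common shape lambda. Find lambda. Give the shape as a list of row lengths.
RSK row insertion gives P = [[1, 2, 4], [3]], which has shape [3, 1].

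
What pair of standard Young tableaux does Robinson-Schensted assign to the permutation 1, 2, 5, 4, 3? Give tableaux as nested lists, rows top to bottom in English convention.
Insert each entry of the permutation into P by Schensted row insertion, recording in Q the position of each new cell.

Insert 1: appended to row 1. P = [[1]].
Insert 2: appended to row 1. P = [[1, 2]].
Insert 5: appended to row 1. P = [[1, 2, 5]].
Insert 4: 4 bumps 5 from row 1; 5 starts row 2. P = [[1, 2, 4], [5]].
Insert 3: 3 bumps 4 from row 1; 4 bumps 5 from row 2; 5 starts row 3. P = [[1, 2, 3], [4], [5]].

So P = [[1, 2, 3], [4], [5]], Q = [[1, 2, 3], [4], [5]].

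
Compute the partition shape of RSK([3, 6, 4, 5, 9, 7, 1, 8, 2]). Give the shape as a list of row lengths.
RSK row insertion gives P = [[1, 2, 5, 7, 8], [3, 4], [6, 9]], which has shape [5, 2, 2].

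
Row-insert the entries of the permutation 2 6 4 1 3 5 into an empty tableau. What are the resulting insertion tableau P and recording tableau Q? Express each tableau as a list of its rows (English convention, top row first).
P = [[1, 3, 5], [2, 4], [6]], Q = [[1, 2, 6], [3, 5], [4]]

Insert each entry of the permutation into P by Schensted row insertion, recording in Q the position of each new cell.

Insert 2: appended to row 1. P = [[2]].
Insert 6: appended to row 1. P = [[2, 6]].
Insert 4: 4 bumps 6 from row 1; 6 starts row 2. P = [[2, 4], [6]].
Insert 1: 1 bumps 2 from row 1; 2 bumps 6 from row 2; 6 starts row 3. P = [[1, 4], [2], [6]].
Insert 3: 3 bumps 4 from row 1; 4 appends to row 2. P = [[1, 3], [2, 4], [6]].
Insert 5: appended to row 1. P = [[1, 3, 5], [2, 4], [6]].

So P = [[1, 3, 5], [2, 4], [6]], Q = [[1, 2, 6], [3, 5], [4]].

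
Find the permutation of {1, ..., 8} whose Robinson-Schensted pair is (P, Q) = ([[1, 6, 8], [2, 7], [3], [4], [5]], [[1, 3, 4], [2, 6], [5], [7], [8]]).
Reverse the RSK construction: for i from n down to 1, find the cell of Q containing i, remove the entry at that cell from P, and reverse-bump it up through P; the value ejected from row 1 is w(i).

Step i=8: Q has 8 at row 5, column 1; remove 5 from row 5 of P and reverse-bump: 5 enters row 4 and ejects 4; 4 enters row 3 and ejects 3; 3 enters row 2 and ejects 2; 2 enters row 1 and ejects 1. So w(8) = 1. P is now [[2, 6, 8], [3, 7], [4], [5]].
Step i=7: Q has 7 at row 4, column 1; remove 5 from row 4 of P and reverse-bump: 5 enters row 3 and ejects 4; 4 enters row 2 and ejects 3; 3 enters row 1 and ejects 2. So w(7) = 2. P is now [[3, 6, 8], [4, 7], [5]].
Step i=6: Q has 6 at row 2, column 2; remove 7 from row 2 of P and reverse-bump: 7 enters row 1 and ejects 6. So w(6) = 6. P is now [[3, 7, 8], [4], [5]].
Step i=5: Q has 5 at row 3, column 1; remove 5 from row 3 of P and reverse-bump: 5 enters row 2 and ejects 4; 4 enters row 1 and ejects 3. So w(5) = 3. P is now [[4, 7, 8], [5]].
Step i=4: Q has 4 at row 1, column 3; remove that cell from P, ejecting 8. So w(4) = 8. P is now [[4, 7], [5]].
Step i=3: Q has 3 at row 1, column 2; remove that cell from P, ejecting 7. So w(3) = 7. P is now [[4], [5]].
Step i=2: Q has 2 at row 2, column 1; remove 5 from row 2 of P and reverse-bump: 5 enters row 1 and ejects 4. So w(2) = 4. P is now [[5]].
Step i=1: Q has 1 at row 1, column 1; remove that cell from P, ejecting 5. So w(1) = 5. P is now [].

So w = 5 4 7 8 3 6 2 1.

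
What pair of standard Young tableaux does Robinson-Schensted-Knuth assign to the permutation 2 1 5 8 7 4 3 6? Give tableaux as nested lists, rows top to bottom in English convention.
P = [[1, 3, 6], [2, 4, 7], [5], [8]], Q = [[1, 3, 4], [2, 5, 8], [6], [7]]

Insert each entry of the permutation into P by Schensted row insertion, recording in Q the position of each new cell.

After inserting 2: P = [[2]].
After inserting 1: P = [[1], [2]].
After inserting 5: P = [[1, 5], [2]].
After inserting 8: P = [[1, 5, 8], [2]].
After inserting 7: P = [[1, 5, 7], [2, 8]].
After inserting 4: P = [[1, 4, 7], [2, 5], [8]].
After inserting 3: P = [[1, 3, 7], [2, 4], [5], [8]].
After inserting 6: P = [[1, 3, 6], [2, 4, 7], [5], [8]].

So P = [[1, 3, 6], [2, 4, 7], [5], [8]], Q = [[1, 3, 4], [2, 5, 8], [6], [7]].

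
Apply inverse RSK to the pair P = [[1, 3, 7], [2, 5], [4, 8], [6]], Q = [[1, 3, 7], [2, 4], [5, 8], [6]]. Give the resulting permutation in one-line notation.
Reverse the RSK construction: for i from n down to 1, find the cell of Q containing i, remove the entry at that cell from P, and reverse-bump it up through P; the value ejected from row 1 is w(i).

Step i=8: Q has 8 at row 3, column 2; remove 8 from row 3 of P and reverse-bump: 8 enters row 2 and ejects 5; 5 enters row 1 and ejects 3. So w(8) = 3. P is now [[1, 5, 7], [2, 8], [4], [6]].
Step i=7: Q has 7 at row 1, column 3; remove that cell from P, ejecting 7. So w(7) = 7. P is now [[1, 5], [2, 8], [4], [6]].
Step i=6: Q has 6 at row 4, column 1; remove 6 from row 4 of P and reverse-bump: 6 enters row 3 and ejects 4; 4 enters row 2 and ejects 2; 2 enters row 1 and ejects 1. So w(6) = 1. P is now [[2, 5], [4, 8], [6]].
Step i=5: Q has 5 at row 3, column 1; remove 6 from row 3 of P and reverse-bump: 6 enters row 2 and ejects 4; 4 enters row 1 and ejects 2. So w(5) = 2. P is now [[4, 5], [6, 8]].
Step i=4: Q has 4 at row 2, column 2; remove 8 from row 2 of P and reverse-bump: 8 enters row 1 and ejects 5. So w(4) = 5. P is now [[4, 8], [6]].
Step i=3: Q has 3 at row 1, column 2; remove that cell from P, ejecting 8. So w(3) = 8. P is now [[4], [6]].
Step i=2: Q has 2 at row 2, column 1; remove 6 from row 2 of P and reverse-bump: 6 enters row 1 and ejects 4. So w(2) = 4. P is now [[6]].
Step i=1: Q has 1 at row 1, column 1; remove that cell from P, ejecting 6. So w(1) = 6. P is now [].

So w = 6 4 8 5 2 1 7 3.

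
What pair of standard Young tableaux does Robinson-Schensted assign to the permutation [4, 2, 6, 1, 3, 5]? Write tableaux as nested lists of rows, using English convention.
Insert each entry of the permutation into P by Schensted row insertion, recording in Q the position of each new cell.

Insert 4: appended to row 1. P = [[4]].
Insert 2: 2 bumps 4 from row 1; 4 starts row 2. P = [[2], [4]].
Insert 6: appended to row 1. P = [[2, 6], [4]].
Insert 1: 1 bumps 2 from row 1; 2 bumps 4 from row 2; 4 starts row 3. P = [[1, 6], [2], [4]].
Insert 3: 3 bumps 6 from row 1; 6 appends to row 2. P = [[1, 3], [2, 6], [4]].
Insert 5: appended to row 1. P = [[1, 3, 5], [2, 6], [4]].

So P = [[1, 3, 5], [2, 6], [4]], Q = [[1, 3, 6], [2, 5], [4]].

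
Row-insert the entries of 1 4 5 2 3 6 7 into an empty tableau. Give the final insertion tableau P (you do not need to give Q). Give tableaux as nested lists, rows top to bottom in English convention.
After inserting 1: P = [[1]].
After inserting 4: P = [[1, 4]].
After inserting 5: P = [[1, 4, 5]].
After inserting 2: P = [[1, 2, 5], [4]].
After inserting 3: P = [[1, 2, 3], [4, 5]].
After inserting 6: P = [[1, 2, 3, 6], [4, 5]].
After inserting 7: P = [[1, 2, 3, 6, 7], [4, 5]].

So P = [[1, 2, 3, 6, 7], [4, 5]].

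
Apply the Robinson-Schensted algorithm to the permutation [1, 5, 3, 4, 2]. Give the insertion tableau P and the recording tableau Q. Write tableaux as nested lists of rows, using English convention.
Insert each entry of the permutation into P by Schensted row insertion, recording in Q the position of each new cell.

Insert 1: appended to row 1. P = [[1]].
Insert 5: appended to row 1. P = [[1, 5]].
Insert 3: 3 bumps 5 from row 1; 5 starts row 2. P = [[1, 3], [5]].
Insert 4: appended to row 1. P = [[1, 3, 4], [5]].
Insert 2: 2 bumps 3 from row 1; 3 bumps 5 from row 2; 5 starts row 3. P = [[1, 2, 4], [3], [5]].

So P = [[1, 2, 4], [3], [5]], Q = [[1, 2, 4], [3], [5]].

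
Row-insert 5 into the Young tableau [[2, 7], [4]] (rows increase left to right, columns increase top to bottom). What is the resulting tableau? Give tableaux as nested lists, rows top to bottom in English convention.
[[2, 5], [4, 7]]

In row 1, 5 replaces 7 (the leftmost entry greater than 5); 7 is bumped to row 2. 7 is appended to row 2. The new tableau is [[2, 5], [4, 7]].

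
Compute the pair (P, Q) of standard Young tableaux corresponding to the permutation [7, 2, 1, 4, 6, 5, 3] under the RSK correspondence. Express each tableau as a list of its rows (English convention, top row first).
P = [[1, 3, 5], [2, 4], [6], [7]], Q = [[1, 4, 5], [2, 6], [3], [7]]

Insert each entry of the permutation into P by Schensted row insertion, recording in Q the position of each new cell.

Insert 7: appended to row 1. P = [[7]].
Insert 2: 2 bumps 7 from row 1; 7 starts row 2. P = [[2], [7]].
Insert 1: 1 bumps 2 from row 1; 2 bumps 7 from row 2; 7 starts row 3. P = [[1], [2], [7]].
Insert 4: appended to row 1. P = [[1, 4], [2], [7]].
Insert 6: appended to row 1. P = [[1, 4, 6], [2], [7]].
Insert 5: 5 bumps 6 from row 1; 6 appends to row 2. P = [[1, 4, 5], [2, 6], [7]].
Insert 3: 3 bumps 4 from row 1; 4 bumps 6 from row 2; 6 bumps 7 from row 3; 7 starts row 4. P = [[1, 3, 5], [2, 4], [6], [7]].

So P = [[1, 3, 5], [2, 4], [6], [7]], Q = [[1, 4, 5], [2, 6], [3], [7]].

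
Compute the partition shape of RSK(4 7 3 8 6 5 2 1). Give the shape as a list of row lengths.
[3, 2, 1, 1, 1]

Row-insert each entry into an empty tableau.

After inserting 4: P = [[4]].
After inserting 7: P = [[4, 7]].
After inserting 3: P = [[3, 7], [4]].
After inserting 8: P = [[3, 7, 8], [4]].
After inserting 6: P = [[3, 6, 8], [4, 7]].
After inserting 5: P = [[3, 5, 8], [4, 6], [7]].
After inserting 2: P = [[2, 5, 8], [3, 6], [4], [7]].
After inserting 1: P = [[1, 5, 8], [2, 6], [3], [4], [7]].

The final insertion tableau P = [[1, 5, 8], [2, 6], [3], [4], [7]] has shape [3, 2, 1, 1, 1].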